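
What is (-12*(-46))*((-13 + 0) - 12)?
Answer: -13800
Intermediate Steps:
(-12*(-46))*((-13 + 0) - 12) = 552*(-13 - 12) = 552*(-25) = -13800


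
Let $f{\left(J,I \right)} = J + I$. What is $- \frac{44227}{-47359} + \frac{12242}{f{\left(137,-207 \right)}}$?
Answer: $- \frac{288336494}{1657565} \approx -173.95$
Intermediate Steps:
$f{\left(J,I \right)} = I + J$
$- \frac{44227}{-47359} + \frac{12242}{f{\left(137,-207 \right)}} = - \frac{44227}{-47359} + \frac{12242}{-207 + 137} = \left(-44227\right) \left(- \frac{1}{47359}\right) + \frac{12242}{-70} = \frac{44227}{47359} + 12242 \left(- \frac{1}{70}\right) = \frac{44227}{47359} - \frac{6121}{35} = - \frac{288336494}{1657565}$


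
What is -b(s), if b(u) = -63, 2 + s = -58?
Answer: 63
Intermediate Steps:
s = -60 (s = -2 - 58 = -60)
-b(s) = -1*(-63) = 63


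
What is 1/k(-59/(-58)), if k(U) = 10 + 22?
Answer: 1/32 ≈ 0.031250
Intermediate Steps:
k(U) = 32
1/k(-59/(-58)) = 1/32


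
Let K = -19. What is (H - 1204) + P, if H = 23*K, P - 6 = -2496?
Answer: -4131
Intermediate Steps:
P = -2490 (P = 6 - 2496 = -2490)
H = -437 (H = 23*(-19) = -437)
(H - 1204) + P = (-437 - 1204) - 2490 = -1641 - 2490 = -4131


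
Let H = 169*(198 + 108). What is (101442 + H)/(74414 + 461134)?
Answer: 12763/44629 ≈ 0.28598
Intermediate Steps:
H = 51714 (H = 169*306 = 51714)
(101442 + H)/(74414 + 461134) = (101442 + 51714)/(74414 + 461134) = 153156/535548 = 153156*(1/535548) = 12763/44629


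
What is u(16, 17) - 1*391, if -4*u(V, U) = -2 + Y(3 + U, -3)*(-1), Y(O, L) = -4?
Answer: -783/2 ≈ -391.50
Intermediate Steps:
u(V, U) = -1/2 (u(V, U) = -(-2 - 4*(-1))/4 = -(-2 + 4)/4 = -1/4*2 = -1/2)
u(16, 17) - 1*391 = -1/2 - 1*391 = -1/2 - 391 = -783/2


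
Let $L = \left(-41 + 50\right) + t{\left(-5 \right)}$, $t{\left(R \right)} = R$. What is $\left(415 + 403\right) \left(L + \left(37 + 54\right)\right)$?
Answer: $77710$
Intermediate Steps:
$L = 4$ ($L = \left(-41 + 50\right) - 5 = 9 - 5 = 4$)
$\left(415 + 403\right) \left(L + \left(37 + 54\right)\right) = \left(415 + 403\right) \left(4 + \left(37 + 54\right)\right) = 818 \left(4 + 91\right) = 818 \cdot 95 = 77710$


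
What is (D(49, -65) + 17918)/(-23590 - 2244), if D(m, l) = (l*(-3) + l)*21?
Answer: -10324/12917 ≈ -0.79926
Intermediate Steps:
D(m, l) = -42*l (D(m, l) = (-3*l + l)*21 = -2*l*21 = -42*l)
(D(49, -65) + 17918)/(-23590 - 2244) = (-42*(-65) + 17918)/(-23590 - 2244) = (2730 + 17918)/(-25834) = 20648*(-1/25834) = -10324/12917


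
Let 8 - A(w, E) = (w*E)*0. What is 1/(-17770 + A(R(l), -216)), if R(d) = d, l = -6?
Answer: -1/17762 ≈ -5.6300e-5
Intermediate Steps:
A(w, E) = 8 (A(w, E) = 8 - w*E*0 = 8 - E*w*0 = 8 - 1*0 = 8 + 0 = 8)
1/(-17770 + A(R(l), -216)) = 1/(-17770 + 8) = 1/(-17762) = -1/17762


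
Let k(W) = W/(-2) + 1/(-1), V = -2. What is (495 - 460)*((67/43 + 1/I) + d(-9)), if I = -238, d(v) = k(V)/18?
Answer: 79515/1462 ≈ 54.388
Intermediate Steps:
k(W) = -1 - W/2 (k(W) = W*(-1/2) + 1*(-1) = -W/2 - 1 = -1 - W/2)
d(v) = 0 (d(v) = (-1 - 1/2*(-2))/18 = (-1 + 1)*(1/18) = 0*(1/18) = 0)
(495 - 460)*((67/43 + 1/I) + d(-9)) = (495 - 460)*((67/43 + 1/(-238)) + 0) = 35*((67*(1/43) + 1*(-1/238)) + 0) = 35*((67/43 - 1/238) + 0) = 35*(15903/10234 + 0) = 35*(15903/10234) = 79515/1462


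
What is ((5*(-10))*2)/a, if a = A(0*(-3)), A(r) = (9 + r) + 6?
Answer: -20/3 ≈ -6.6667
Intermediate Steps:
A(r) = 15 + r
a = 15 (a = 15 + 0*(-3) = 15 + 0 = 15)
((5*(-10))*2)/a = ((5*(-10))*2)/15 = -50*2*(1/15) = -100*1/15 = -20/3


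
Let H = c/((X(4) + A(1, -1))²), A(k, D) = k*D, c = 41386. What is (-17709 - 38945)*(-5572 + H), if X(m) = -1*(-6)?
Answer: 5547219756/25 ≈ 2.2189e+8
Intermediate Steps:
A(k, D) = D*k
X(m) = 6
H = 41386/25 (H = 41386/((6 - 1*1)²) = 41386/((6 - 1)²) = 41386/(5²) = 41386/25 ≈ 1655.4)
(-17709 - 38945)*(-5572 + H) = (-17709 - 38945)*(-5572 + 41386/25) = -56654*(-97914/25) = 5547219756/25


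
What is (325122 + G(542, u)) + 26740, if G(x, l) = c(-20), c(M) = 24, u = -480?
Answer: 351886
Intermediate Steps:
G(x, l) = 24
(325122 + G(542, u)) + 26740 = (325122 + 24) + 26740 = 325146 + 26740 = 351886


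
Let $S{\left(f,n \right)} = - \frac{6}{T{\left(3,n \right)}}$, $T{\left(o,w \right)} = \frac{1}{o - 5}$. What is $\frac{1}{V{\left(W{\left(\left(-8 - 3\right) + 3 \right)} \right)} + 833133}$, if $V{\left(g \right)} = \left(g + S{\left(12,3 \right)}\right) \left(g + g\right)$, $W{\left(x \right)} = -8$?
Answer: $\frac{1}{833069} \approx 1.2004 \cdot 10^{-6}$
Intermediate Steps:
$T{\left(o,w \right)} = \frac{1}{-5 + o}$
$S{\left(f,n \right)} = 12$ ($S{\left(f,n \right)} = - \frac{6}{\frac{1}{-5 + 3}} = - \frac{6}{\frac{1}{-2}} = - \frac{6}{- \frac{1}{2}} = \left(-6\right) \left(-2\right) = 12$)
$V{\left(g \right)} = 2 g \left(12 + g\right)$ ($V{\left(g \right)} = \left(g + 12\right) \left(g + g\right) = \left(12 + g\right) 2 g = 2 g \left(12 + g\right)$)
$\frac{1}{V{\left(W{\left(\left(-8 - 3\right) + 3 \right)} \right)} + 833133} = \frac{1}{2 \left(-8\right) \left(12 - 8\right) + 833133} = \frac{1}{2 \left(-8\right) 4 + 833133} = \frac{1}{-64 + 833133} = \frac{1}{833069}$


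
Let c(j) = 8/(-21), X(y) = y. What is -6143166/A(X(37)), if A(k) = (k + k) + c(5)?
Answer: -64503243/773 ≈ -83445.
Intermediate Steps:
c(j) = -8/21 (c(j) = 8*(-1/21) = -8/21)
A(k) = -8/21 + 2*k (A(k) = (k + k) - 8/21 = 2*k - 8/21 = -8/21 + 2*k)
-6143166/A(X(37)) = -6143166/(-8/21 + 2*37) = -6143166/(-8/21 + 74) = -6143166/1546/21 = -6143166*21/1546 = -64503243/773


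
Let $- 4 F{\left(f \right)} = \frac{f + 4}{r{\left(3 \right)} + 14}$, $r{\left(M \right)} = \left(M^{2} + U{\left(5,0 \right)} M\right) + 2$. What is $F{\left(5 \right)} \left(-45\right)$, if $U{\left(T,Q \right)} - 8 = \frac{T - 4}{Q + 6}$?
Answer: $\frac{45}{22} \approx 2.0455$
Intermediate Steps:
$U{\left(T,Q \right)} = 8 + \frac{-4 + T}{6 + Q}$ ($U{\left(T,Q \right)} = 8 + \frac{T - 4}{Q + 6} = 8 + \frac{-4 + T}{6 + Q}$)
$r{\left(M \right)} = 2 + M^{2} + \frac{49 M}{6}$ ($r{\left(M \right)} = \left(M^{2} + \frac{44 + 5 + 8 \cdot 0}{6 + 0} M\right) + 2 = \left(M^{2} + \frac{44 + 5 + 0}{6} M\right) + 2 = \left(M^{2} + \frac{1}{6} \cdot 49 M\right) + 2 = \left(M^{2} + \frac{49 M}{6}\right) + 2 = 2 + M^{2} + \frac{49 M}{6}$)
$F{\left(f \right)} = - \frac{2}{99} - \frac{f}{198}$ ($F{\left(f \right)} = - \frac{\left(f + 4\right) \frac{1}{\left(2 + 3^{2} + \frac{49}{6} \cdot 3\right) + 14}}{4} = - \frac{\left(4 + f\right) \frac{1}{\left(2 + 9 + \frac{49}{2}\right) + 14}}{4} = - \frac{\left(4 + f\right) \frac{1}{\frac{71}{2} + 14}}{4} = - \frac{\left(4 + f\right) \frac{1}{\frac{99}{2}}}{4} = - \frac{\left(4 + f\right) \frac{2}{99}}{4} = - \frac{\frac{8}{99} + \frac{2 f}{99}}{4} = - \frac{2}{99} - \frac{f}{198}$)
$F{\left(5 \right)} \left(-45\right) = \left(- \frac{2}{99} - \frac{5}{198}\right) \left(-45\right) = \left(- \frac{1}{22}\right) \left(-45\right) = \frac{45}{22}$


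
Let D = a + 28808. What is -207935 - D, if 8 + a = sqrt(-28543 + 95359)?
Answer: -236735 - 48*sqrt(29) ≈ -2.3699e+5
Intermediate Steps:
a = -8 + 48*sqrt(29) (a = -8 + sqrt(-28543 + 95359) = -8 + sqrt(66816) = -8 + 48*sqrt(29) ≈ 250.49)
D = 28800 + 48*sqrt(29) (D = (-8 + 48*sqrt(29)) + 28808 = 28800 + 48*sqrt(29) ≈ 29059.)
-207935 - D = -207935 - (28800 + 48*sqrt(29)) = -207935 + (-28800 - 48*sqrt(29)) = -236735 - 48*sqrt(29)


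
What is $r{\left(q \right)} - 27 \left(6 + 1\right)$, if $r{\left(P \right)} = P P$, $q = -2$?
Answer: $-185$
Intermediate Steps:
$r{\left(P \right)} = P^{2}$
$r{\left(q \right)} - 27 \left(6 + 1\right) = \left(-2\right)^{2} - 27 \left(6 + 1\right) = 4 - 189 = -185$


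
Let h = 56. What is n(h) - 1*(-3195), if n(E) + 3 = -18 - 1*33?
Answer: 3141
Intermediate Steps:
n(E) = -54 (n(E) = -3 + (-18 - 1*33) = -3 + (-18 - 33) = -3 - 51 = -54)
n(h) - 1*(-3195) = -54 - 1*(-3195) = -54 + 3195 = 3141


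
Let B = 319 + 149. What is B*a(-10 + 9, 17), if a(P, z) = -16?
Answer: -7488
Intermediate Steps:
B = 468
B*a(-10 + 9, 17) = 468*(-16) = -7488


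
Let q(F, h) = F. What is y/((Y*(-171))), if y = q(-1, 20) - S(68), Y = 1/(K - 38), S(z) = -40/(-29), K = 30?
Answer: -184/1653 ≈ -0.11131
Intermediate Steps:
S(z) = 40/29 (S(z) = -40*(-1/29) = 40/29)
Y = -1/8 (Y = 1/(30 - 38) = 1/(-8) = -1/8 ≈ -0.12500)
y = -69/29 (y = -1 - 1*40/29 = -1 - 40/29 = -69/29 ≈ -2.3793)
y/((Y*(-171))) = -69/(29*((-1/8*(-171)))) = -69/(29*171/8) = -69/29*8/171 = -184/1653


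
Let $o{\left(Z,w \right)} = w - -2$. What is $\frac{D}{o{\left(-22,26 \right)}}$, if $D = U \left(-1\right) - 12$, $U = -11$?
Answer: $- \frac{1}{28} \approx -0.035714$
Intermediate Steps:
$o{\left(Z,w \right)} = 2 + w$ ($o{\left(Z,w \right)} = w + 2 = 2 + w$)
$D = -1$ ($D = \left(-11\right) \left(-1\right) - 12 = 11 - 12 = -1$)
$\frac{D}{o{\left(-22,26 \right)}} = - \frac{1}{2 + 26} = - \frac{1}{28}$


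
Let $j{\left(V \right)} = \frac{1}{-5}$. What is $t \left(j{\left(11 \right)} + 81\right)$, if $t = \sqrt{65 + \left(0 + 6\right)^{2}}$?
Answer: $\frac{404 \sqrt{101}}{5} \approx 812.03$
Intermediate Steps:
$j{\left(V \right)} = - \frac{1}{5}$
$t = \sqrt{101}$ ($t = \sqrt{65 + 6^{2}} = \sqrt{65 + 36} = \sqrt{101} \approx 10.05$)
$t \left(j{\left(11 \right)} + 81\right) = \sqrt{101} \left(- \frac{1}{5} + 81\right) = \sqrt{101} \cdot \frac{404}{5} = \frac{404 \sqrt{101}}{5}$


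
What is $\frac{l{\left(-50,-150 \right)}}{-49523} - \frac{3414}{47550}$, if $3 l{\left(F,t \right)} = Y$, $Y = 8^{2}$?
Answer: $- \frac{85042961}{1177409325} \approx -0.072229$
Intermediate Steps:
$Y = 64$
$l{\left(F,t \right)} = \frac{64}{3}$ ($l{\left(F,t \right)} = \frac{1}{3} \cdot 64 = \frac{64}{3}$)
$\frac{l{\left(-50,-150 \right)}}{-49523} - \frac{3414}{47550} = \frac{64}{3 \left(-49523\right)} - \frac{3414}{47550} = \frac{64}{3} \left(- \frac{1}{49523}\right) - \frac{569}{7925} = - \frac{64}{148569} - \frac{569}{7925} = - \frac{85042961}{1177409325}$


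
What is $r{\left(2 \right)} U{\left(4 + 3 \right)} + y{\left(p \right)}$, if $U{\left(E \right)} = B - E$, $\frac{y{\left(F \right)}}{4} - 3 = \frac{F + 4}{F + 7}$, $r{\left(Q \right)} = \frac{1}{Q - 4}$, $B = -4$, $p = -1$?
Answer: $\frac{39}{2} \approx 19.5$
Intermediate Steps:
$r{\left(Q \right)} = \frac{1}{-4 + Q}$
$y{\left(F \right)} = 12 + \frac{4 \left(4 + F\right)}{7 + F}$ ($y{\left(F \right)} = 12 + 4 \frac{F + 4}{F + 7} = 12 + 4 \frac{4 + F}{7 + F} = 12 + \frac{4 \left(4 + F\right)}{7 + F}$)
$U{\left(E \right)} = -4 - E$
$r{\left(2 \right)} U{\left(4 + 3 \right)} + y{\left(p \right)} = \frac{-4 - \left(4 + 3\right)}{-4 + 2} + \frac{4 \left(25 + 4 \left(-1\right)\right)}{7 - 1} = \frac{-4 - 7}{-2} + \frac{4 \left(25 - 4\right)}{6} = - \frac{-4 - 7}{2} + 4 \cdot \frac{1}{6} \cdot 21 = \left(- \frac{1}{2}\right) \left(-11\right) + 14 = \frac{11}{2} + 14 = \frac{39}{2}$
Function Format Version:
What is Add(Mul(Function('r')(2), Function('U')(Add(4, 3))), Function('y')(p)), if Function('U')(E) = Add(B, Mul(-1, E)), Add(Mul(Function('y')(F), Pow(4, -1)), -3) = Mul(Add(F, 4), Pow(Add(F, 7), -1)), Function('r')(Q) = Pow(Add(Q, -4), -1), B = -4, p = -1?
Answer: Rational(39, 2) ≈ 19.500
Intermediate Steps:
Function('r')(Q) = Pow(Add(-4, Q), -1)
Function('y')(F) = Add(12, Mul(4, Pow(Add(7, F), -1), Add(4, F))) (Function('y')(F) = Add(12, Mul(4, Mul(Add(F, 4), Pow(Add(F, 7), -1)))) = Add(12, Mul(4, Mul(Add(4, F), Pow(Add(7, F), -1)))) = Add(12, Mul(4, Mul(Pow(Add(7, F), -1), Add(4, F)))) = Add(12, Mul(4, Pow(Add(7, F), -1), Add(4, F))))
Function('U')(E) = Add(-4, Mul(-1, E))
Add(Mul(Function('r')(2), Function('U')(Add(4, 3))), Function('y')(p)) = Add(Mul(Pow(Add(-4, 2), -1), Add(-4, Mul(-1, Add(4, 3)))), Mul(4, Pow(Add(7, -1), -1), Add(25, Mul(4, -1)))) = Add(Mul(Pow(-2, -1), Add(-4, Mul(-1, 7))), Mul(4, Pow(6, -1), Add(25, -4))) = Add(Mul(Rational(-1, 2), Add(-4, -7)), Mul(4, Rational(1, 6), 21)) = Add(Mul(Rational(-1, 2), -11), 14) = Add(Rational(11, 2), 14) = Rational(39, 2)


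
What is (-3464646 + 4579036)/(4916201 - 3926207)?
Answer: 557195/494997 ≈ 1.1257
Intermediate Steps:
(-3464646 + 4579036)/(4916201 - 3926207) = 1114390/989994 = 1114390*(1/989994) = 557195/494997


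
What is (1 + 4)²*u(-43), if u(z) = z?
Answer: -1075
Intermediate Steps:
(1 + 4)²*u(-43) = (1 + 4)²*(-43) = 5²*(-43) = 25*(-43) = -1075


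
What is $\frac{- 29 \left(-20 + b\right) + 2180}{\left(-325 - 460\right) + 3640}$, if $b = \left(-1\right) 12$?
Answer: $\frac{3108}{2855} \approx 1.0886$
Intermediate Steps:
$b = -12$
$\frac{- 29 \left(-20 + b\right) + 2180}{\left(-325 - 460\right) + 3640} = \frac{- 29 \left(-20 - 12\right) + 2180}{\left(-325 - 460\right) + 3640} = \frac{\left(-29\right) \left(-32\right) + 2180}{\left(-325 - 460\right) + 3640} = \frac{928 + 2180}{-785 + 3640} = \frac{3108}{2855}$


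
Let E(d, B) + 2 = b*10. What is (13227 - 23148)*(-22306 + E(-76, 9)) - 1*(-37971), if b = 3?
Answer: 221058009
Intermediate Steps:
E(d, B) = 28 (E(d, B) = -2 + 3*10 = -2 + 30 = 28)
(13227 - 23148)*(-22306 + E(-76, 9)) - 1*(-37971) = (13227 - 23148)*(-22306 + 28) - 1*(-37971) = -9921*(-22278) + 37971 = 221020038 + 37971 = 221058009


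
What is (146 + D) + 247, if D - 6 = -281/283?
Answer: 112636/283 ≈ 398.01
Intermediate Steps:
D = 1417/283 (D = 6 - 281/283 = 1417/283 ≈ 5.0071)
(146 + D) + 247 = (146 + 1417/283) + 247 = 42735/283 + 247 = 112636/283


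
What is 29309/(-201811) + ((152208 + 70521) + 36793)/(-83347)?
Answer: -54817211565/16820341417 ≈ -3.2590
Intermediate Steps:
29309/(-201811) + ((152208 + 70521) + 36793)/(-83347) = 29309*(-1/201811) + (222729 + 36793)*(-1/83347) = -29309/201811 + 259522*(-1/83347) = -29309/201811 - 259522/83347 = -54817211565/16820341417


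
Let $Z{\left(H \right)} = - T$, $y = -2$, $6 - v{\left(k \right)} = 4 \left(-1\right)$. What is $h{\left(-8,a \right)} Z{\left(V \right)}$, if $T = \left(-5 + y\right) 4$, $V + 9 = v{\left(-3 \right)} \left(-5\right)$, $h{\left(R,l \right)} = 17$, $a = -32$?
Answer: $476$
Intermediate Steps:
$v{\left(k \right)} = 10$ ($v{\left(k \right)} = 6 - 4 \left(-1\right) = 6 - -4 = 6 + 4 = 10$)
$V = -59$ ($V = -9 + 10 \left(-5\right) = -9 - 50 = -59$)
$T = -28$ ($T = \left(-5 - 2\right) 4 = \left(-7\right) 4 = -28$)
$Z{\left(H \right)} = 28$ ($Z{\left(H \right)} = \left(-1\right) \left(-28\right) = 28$)
$h{\left(-8,a \right)} Z{\left(V \right)} = 17 \cdot 28 = 476$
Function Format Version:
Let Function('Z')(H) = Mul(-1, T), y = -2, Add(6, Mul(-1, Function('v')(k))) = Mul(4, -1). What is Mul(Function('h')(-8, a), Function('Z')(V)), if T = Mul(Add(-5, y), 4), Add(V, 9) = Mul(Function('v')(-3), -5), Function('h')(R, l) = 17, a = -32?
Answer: 476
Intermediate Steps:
Function('v')(k) = 10 (Function('v')(k) = Add(6, Mul(-1, Mul(4, -1))) = Add(6, Mul(-1, -4)) = Add(6, 4) = 10)
V = -59 (V = Add(-9, Mul(10, -5)) = Add(-9, -50) = -59)
T = -28 (T = Mul(Add(-5, -2), 4) = Mul(-7, 4) = -28)
Function('Z')(H) = 28 (Function('Z')(H) = Mul(-1, -28) = 28)
Mul(Function('h')(-8, a), Function('Z')(V)) = Mul(17, 28) = 476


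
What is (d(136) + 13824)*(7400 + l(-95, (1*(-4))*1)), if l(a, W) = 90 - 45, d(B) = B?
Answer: 103932200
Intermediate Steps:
l(a, W) = 45
(d(136) + 13824)*(7400 + l(-95, (1*(-4))*1)) = (136 + 13824)*(7400 + 45) = 13960*7445 = 103932200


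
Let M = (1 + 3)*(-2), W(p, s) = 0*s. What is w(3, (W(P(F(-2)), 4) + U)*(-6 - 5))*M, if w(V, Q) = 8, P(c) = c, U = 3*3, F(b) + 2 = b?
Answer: -64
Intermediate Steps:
F(b) = -2 + b
U = 9
W(p, s) = 0
M = -8 (M = 4*(-2) = -8)
w(3, (W(P(F(-2)), 4) + U)*(-6 - 5))*M = 8*(-8) = -64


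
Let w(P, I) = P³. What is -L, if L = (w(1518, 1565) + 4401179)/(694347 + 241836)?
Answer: -3502365011/936183 ≈ -3741.1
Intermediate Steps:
L = 3502365011/936183 (L = (1518³ + 4401179)/(694347 + 241836) = (3497963832 + 4401179)/936183 = 3502365011*(1/936183) = 3502365011/936183 ≈ 3741.1)
-L = -1*3502365011/936183 = -3502365011/936183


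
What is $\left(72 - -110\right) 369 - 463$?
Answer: $66695$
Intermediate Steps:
$\left(72 - -110\right) 369 - 463 = \left(72 + 110\right) 369 - 463 = 182 \cdot 369 - 463 = 67158 - 463 = 66695$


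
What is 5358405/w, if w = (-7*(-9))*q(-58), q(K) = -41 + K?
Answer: -1786135/2079 ≈ -859.13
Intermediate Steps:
w = -6237 (w = (-7*(-9))*(-41 - 58) = 63*(-99) = -6237)
5358405/w = 5358405/(-6237) = 5358405*(-1/6237) = -1786135/2079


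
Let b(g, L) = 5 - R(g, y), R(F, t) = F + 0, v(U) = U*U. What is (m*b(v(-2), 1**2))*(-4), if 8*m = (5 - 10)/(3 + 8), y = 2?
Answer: 5/22 ≈ 0.22727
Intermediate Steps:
v(U) = U**2
R(F, t) = F
m = -5/88 (m = ((5 - 10)/(3 + 8))/8 = (-5/11)/8 = (-5*1/11)/8 = (1/8)*(-5/11) = -5/88 ≈ -0.056818)
b(g, L) = 5 - g
(m*b(v(-2), 1**2))*(-4) = -5*(5 - 1*(-2)**2)/88*(-4) = -5*(5 - 1*4)/88*(-4) = -5*(5 - 4)/88*(-4) = -5/88*1*(-4) = -5/88*(-4) = 5/22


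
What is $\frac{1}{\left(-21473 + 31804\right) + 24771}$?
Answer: $\frac{1}{35102} \approx 2.8488 \cdot 10^{-5}$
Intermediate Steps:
$\frac{1}{\left(-21473 + 31804\right) + 24771} = \frac{1}{10331 + 24771} = \frac{1}{35102}$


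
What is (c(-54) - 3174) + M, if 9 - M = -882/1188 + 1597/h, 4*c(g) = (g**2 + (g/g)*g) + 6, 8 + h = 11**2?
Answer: -18357049/7458 ≈ -2461.4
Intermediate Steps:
h = 113 (h = -8 + 11**2 = -8 + 121 = 113)
c(g) = 3/2 + g/4 + g**2/4 (c(g) = ((g**2 + (g/g)*g) + 6)/4 = ((g**2 + 1*g) + 6)/4 = ((g**2 + g) + 6)/4 = ((g + g**2) + 6)/4 = (6 + g + g**2)/4 = 3/2 + g/4 + g**2/4)
M = -32743/7458 (M = 9 - (-882/1188 + 1597/113) = 9 - (-882*1/1188 + 1597*(1/113)) = 9 - (-49/66 + 1597/113) = 9 - 1*99865/7458 = 9 - 99865/7458 = -32743/7458 ≈ -4.3903)
(c(-54) - 3174) + M = ((3/2 + (1/4)*(-54) + (1/4)*(-54)**2) - 3174) - 32743/7458 = ((3/2 - 27/2 + (1/4)*2916) - 3174) - 32743/7458 = ((3/2 - 27/2 + 729) - 3174) - 32743/7458 = (717 - 3174) - 32743/7458 = -2457 - 32743/7458 = -18357049/7458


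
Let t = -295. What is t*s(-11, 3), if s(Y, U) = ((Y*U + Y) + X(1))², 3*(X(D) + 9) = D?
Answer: -7364380/9 ≈ -8.1826e+5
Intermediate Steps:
X(D) = -9 + D/3
s(Y, U) = (-26/3 + Y + U*Y)² (s(Y, U) = ((Y*U + Y) + (-9 + (⅓)*1))² = ((U*Y + Y) + (-9 + ⅓))² = ((Y + U*Y) - 26/3)² = (-26/3 + Y + U*Y)²)
t*s(-11, 3) = -295*(-26 + 3*(-11) + 3*3*(-11))²/9 = -295*(-26 - 33 - 99)²/9 = -295*(-158)²/9 = -295*24964/9 = -7364380/9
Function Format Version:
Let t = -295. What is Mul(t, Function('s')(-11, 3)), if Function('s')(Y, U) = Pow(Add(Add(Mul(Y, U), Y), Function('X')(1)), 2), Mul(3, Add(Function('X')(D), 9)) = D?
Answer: Rational(-7364380, 9) ≈ -8.1826e+5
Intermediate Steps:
Function('X')(D) = Add(-9, Mul(Rational(1, 3), D))
Function('s')(Y, U) = Pow(Add(Rational(-26, 3), Y, Mul(U, Y)), 2) (Function('s')(Y, U) = Pow(Add(Add(Mul(Y, U), Y), Add(-9, Mul(Rational(1, 3), 1))), 2) = Pow(Add(Add(Mul(U, Y), Y), Add(-9, Rational(1, 3))), 2) = Pow(Add(Add(Y, Mul(U, Y)), Rational(-26, 3)), 2) = Pow(Add(Rational(-26, 3), Y, Mul(U, Y)), 2))
Mul(t, Function('s')(-11, 3)) = Mul(-295, Mul(Rational(1, 9), Pow(Add(-26, Mul(3, -11), Mul(3, 3, -11)), 2))) = Mul(-295, Mul(Rational(1, 9), Pow(Add(-26, -33, -99), 2))) = Mul(-295, Mul(Rational(1, 9), Pow(-158, 2))) = Mul(-295, Mul(Rational(1, 9), 24964)) = Mul(-295, Rational(24964, 9)) = Rational(-7364380, 9)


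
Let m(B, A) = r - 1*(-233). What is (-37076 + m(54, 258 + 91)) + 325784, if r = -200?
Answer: 288741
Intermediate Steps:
m(B, A) = 33 (m(B, A) = -200 - 1*(-233) = -200 + 233 = 33)
(-37076 + m(54, 258 + 91)) + 325784 = (-37076 + 33) + 325784 = -37043 + 325784 = 288741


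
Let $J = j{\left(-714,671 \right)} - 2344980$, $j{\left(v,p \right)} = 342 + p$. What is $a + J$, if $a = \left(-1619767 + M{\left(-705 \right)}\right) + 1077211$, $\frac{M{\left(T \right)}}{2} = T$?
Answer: $-2887933$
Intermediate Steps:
$M{\left(T \right)} = 2 T$
$a = -543966$ ($a = \left(-1619767 + 2 \left(-705\right)\right) + 1077211 = \left(-1619767 - 1410\right) + 1077211 = -1621177 + 1077211 = -543966$)
$J = -2343967$ ($J = \left(342 + 671\right) - 2344980 = 1013 - 2344980 = -2343967$)
$a + J = -543966 - 2343967 = -2887933$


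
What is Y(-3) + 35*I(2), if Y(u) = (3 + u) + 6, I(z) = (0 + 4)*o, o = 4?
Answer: 566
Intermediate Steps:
I(z) = 16 (I(z) = (0 + 4)*4 = 4*4 = 16)
Y(u) = 9 + u
Y(-3) + 35*I(2) = (9 - 3) + 35*16 = 6 + 560 = 566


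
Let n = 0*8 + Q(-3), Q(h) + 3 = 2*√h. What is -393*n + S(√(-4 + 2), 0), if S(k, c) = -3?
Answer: 1176 - 786*I*√3 ≈ 1176.0 - 1361.4*I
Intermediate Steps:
Q(h) = -3 + 2*√h
n = -3 + 2*I*√3 (n = 0*8 + (-3 + 2*√(-3)) = 0 + (-3 + 2*(I*√3)) = 0 + (-3 + 2*I*√3) = -3 + 2*I*√3 ≈ -3.0 + 3.4641*I)
-393*n + S(√(-4 + 2), 0) = -393*(-3 + 2*I*√3) - 3 = (1179 - 786*I*√3) - 3 = 1176 - 786*I*√3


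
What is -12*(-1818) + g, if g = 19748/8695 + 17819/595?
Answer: 22606461533/1034705 ≈ 21848.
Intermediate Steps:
g = 33337253/1034705 (g = 19748*(1/8695) + 17819*(1/595) = 19748/8695 + 17819/595 = 33337253/1034705 ≈ 32.219)
-12*(-1818) + g = -12*(-1818) + 33337253/1034705 = 21816 + 33337253/1034705 = 22606461533/1034705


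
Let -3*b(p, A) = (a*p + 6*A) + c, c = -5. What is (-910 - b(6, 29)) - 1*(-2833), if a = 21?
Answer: 6064/3 ≈ 2021.3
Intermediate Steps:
b(p, A) = 5/3 - 7*p - 2*A (b(p, A) = -((21*p + 6*A) - 5)/3 = -((6*A + 21*p) - 5)/3 = -(-5 + 6*A + 21*p)/3 = 5/3 - 7*p - 2*A)
(-910 - b(6, 29)) - 1*(-2833) = (-910 - (5/3 - 7*6 - 2*29)) - 1*(-2833) = (-910 - (5/3 - 42 - 58)) + 2833 = (-910 - 1*(-295/3)) + 2833 = (-910 + 295/3) + 2833 = -2435/3 + 2833 = 6064/3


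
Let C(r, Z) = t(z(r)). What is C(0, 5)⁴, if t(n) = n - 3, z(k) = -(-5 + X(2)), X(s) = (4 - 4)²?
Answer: 16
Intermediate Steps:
X(s) = 0 (X(s) = 0² = 0)
z(k) = 5 (z(k) = -(-5 + 0) = -1*(-5) = 5)
t(n) = -3 + n
C(r, Z) = 2 (C(r, Z) = -3 + 5 = 2)
C(0, 5)⁴ = 2⁴ = 16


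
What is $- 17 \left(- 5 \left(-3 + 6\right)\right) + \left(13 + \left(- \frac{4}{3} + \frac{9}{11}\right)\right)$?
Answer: $\frac{8827}{33} \approx 267.48$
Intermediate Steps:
$- 17 \left(- 5 \left(-3 + 6\right)\right) + \left(13 + \left(- \frac{4}{3} + \frac{9}{11}\right)\right) = - 17 \left(\left(-5\right) 3\right) + \left(13 + \left(\left(-4\right) \frac{1}{3} + 9 \cdot \frac{1}{11}\right)\right) = \left(-17\right) \left(-15\right) + \left(13 + \left(- \frac{4}{3} + \frac{9}{11}\right)\right) = 255 + \left(13 - \frac{17}{33}\right) = 255 + \frac{412}{33} = \frac{8827}{33}$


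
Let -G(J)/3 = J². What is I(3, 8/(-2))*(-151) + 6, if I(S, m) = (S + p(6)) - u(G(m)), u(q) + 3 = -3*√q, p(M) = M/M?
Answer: -1051 - 1812*I*√3 ≈ -1051.0 - 3138.5*I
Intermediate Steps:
G(J) = -3*J²
p(M) = 1
u(q) = -3 - 3*√q
I(S, m) = 4 + S + 3*√3*√(-m²) (I(S, m) = (S + 1) - (-3 - 3*√3*√(-m²)) = (1 + S) - (-3 - 3*√3*√(-m²)) = (1 + S) + (3 + 3*√3*√(-m²)) = 4 + S + 3*√3*√(-m²))
I(3, 8/(-2))*(-151) + 6 = (4 + 3 + 3*√3*√(-(8/(-2))²))*(-151) + 6 = (4 + 3 + 3*√3*√(-(8*(-½))²))*(-151) + 6 = (4 + 3 + 3*√3*√(-1*(-4)²))*(-151) + 6 = (4 + 3 + 3*√3*√(-1*16))*(-151) + 6 = (4 + 3 + 3*√3*√(-16))*(-151) + 6 = (4 + 3 + 3*√3*(4*I))*(-151) + 6 = (4 + 3 + 12*I*√3)*(-151) + 6 = (7 + 12*I*√3)*(-151) + 6 = (-1057 - 1812*I*√3) + 6 = -1051 - 1812*I*√3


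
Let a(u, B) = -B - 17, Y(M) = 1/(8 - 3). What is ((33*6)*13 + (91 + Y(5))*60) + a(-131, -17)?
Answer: 8046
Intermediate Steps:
Y(M) = 1/5
a(u, B) = -17 - B
((33*6)*13 + (91 + Y(5))*60) + a(-131, -17) = ((33*6)*13 + (91 + 1/5)*60) + (-17 - 1*(-17)) = (198*13 + (456/5)*60) + (-17 + 17) = (2574 + 5472) + 0 = 8046 + 0 = 8046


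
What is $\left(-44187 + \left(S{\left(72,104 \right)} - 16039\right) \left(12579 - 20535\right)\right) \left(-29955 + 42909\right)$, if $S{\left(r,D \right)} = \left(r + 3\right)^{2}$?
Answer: $1072715519538$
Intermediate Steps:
$S{\left(r,D \right)} = \left(3 + r\right)^{2}$
$\left(-44187 + \left(S{\left(72,104 \right)} - 16039\right) \left(12579 - 20535\right)\right) \left(-29955 + 42909\right) = \left(-44187 + \left(\left(3 + 72\right)^{2} - 16039\right) \left(12579 - 20535\right)\right) \left(-29955 + 42909\right) = \left(-44187 + \left(75^{2} - 16039\right) \left(-7956\right)\right) 12954 = \left(-44187 + \left(5625 - 16039\right) \left(-7956\right)\right) 12954 = \left(-44187 - -82853784\right) 12954 = \left(-44187 + 82853784\right) 12954 = 82809597 \cdot 12954 = 1072715519538$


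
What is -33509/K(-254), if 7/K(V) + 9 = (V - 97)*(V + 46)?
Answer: -349446213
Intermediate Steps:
K(V) = 7/(-9 + (-97 + V)*(46 + V)) (K(V) = 7/(-9 + (V - 97)*(V + 46)) = 7/(-9 + (-97 + V)*(46 + V)))
-33509/K(-254) = -33509/(7/(-4471 + (-254)² - 51*(-254))) = -33509/(7/(-4471 + 64516 + 12954)) = -33509/(7/72999) = -33509/(7*(1/72999)) = -33509/7/72999 = -33509*72999/7 = -349446213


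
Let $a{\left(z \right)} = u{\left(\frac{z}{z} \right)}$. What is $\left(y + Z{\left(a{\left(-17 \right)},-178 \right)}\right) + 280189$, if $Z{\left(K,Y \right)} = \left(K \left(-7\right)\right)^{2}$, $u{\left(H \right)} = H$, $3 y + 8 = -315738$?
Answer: $\frac{524968}{3} \approx 1.7499 \cdot 10^{5}$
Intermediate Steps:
$y = - \frac{315746}{3}$ ($y = - \frac{8}{3} + \frac{1}{3} \left(-315738\right) = - \frac{8}{3} - 105246 = - \frac{315746}{3} \approx -1.0525 \cdot 10^{5}$)
$a{\left(z \right)} = 1$ ($a{\left(z \right)} = \frac{z}{z} = 1$)
$Z{\left(K,Y \right)} = 49 K^{2}$ ($Z{\left(K,Y \right)} = \left(- 7 K\right)^{2} = 49 K^{2}$)
$\left(y + Z{\left(a{\left(-17 \right)},-178 \right)}\right) + 280189 = \left(- \frac{315746}{3} + 49 \cdot 1^{2}\right) + 280189 = \left(- \frac{315746}{3} + 49 \cdot 1\right) + 280189 = \left(- \frac{315746}{3} + 49\right) + 280189 = - \frac{315599}{3} + 280189 = \frac{524968}{3}$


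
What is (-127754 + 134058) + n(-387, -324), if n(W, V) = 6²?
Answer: 6340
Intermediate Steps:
n(W, V) = 36
(-127754 + 134058) + n(-387, -324) = (-127754 + 134058) + 36 = 6304 + 36 = 6340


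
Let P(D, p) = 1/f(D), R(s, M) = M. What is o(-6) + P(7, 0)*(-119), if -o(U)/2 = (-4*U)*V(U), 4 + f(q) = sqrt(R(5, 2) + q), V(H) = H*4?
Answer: 1271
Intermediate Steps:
V(H) = 4*H
f(q) = -4 + sqrt(2 + q)
o(U) = 32*U**2 (o(U) = -2*(-4*U)*4*U = -(-32)*U**2 = 32*U**2)
P(D, p) = 1/(-4 + sqrt(2 + D))
o(-6) + P(7, 0)*(-119) = 32*(-6)**2 - 119/(-4 + sqrt(2 + 7)) = 32*36 - 119/(-4 + sqrt(9)) = 1152 - 119/(-4 + 3) = 1152 - 119/(-1) = 1152 - 1*(-119) = 1152 + 119 = 1271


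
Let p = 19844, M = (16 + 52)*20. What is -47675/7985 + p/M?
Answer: 4680817/542980 ≈ 8.6206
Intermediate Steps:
M = 1360 (M = 68*20 = 1360)
-47675/7985 + p/M = -47675/7985 + 19844/1360 = -47675*1/7985 + 19844*(1/1360) = -9535/1597 + 4961/340 = 4680817/542980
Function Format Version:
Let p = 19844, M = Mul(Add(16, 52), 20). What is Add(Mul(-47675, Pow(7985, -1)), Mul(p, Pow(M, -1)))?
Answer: Rational(4680817, 542980) ≈ 8.6206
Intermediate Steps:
M = 1360 (M = Mul(68, 20) = 1360)
Add(Mul(-47675, Pow(7985, -1)), Mul(p, Pow(M, -1))) = Add(Mul(-47675, Pow(7985, -1)), Mul(19844, Pow(1360, -1))) = Add(Mul(-47675, Rational(1, 7985)), Mul(19844, Rational(1, 1360))) = Add(Rational(-9535, 1597), Rational(4961, 340)) = Rational(4680817, 542980)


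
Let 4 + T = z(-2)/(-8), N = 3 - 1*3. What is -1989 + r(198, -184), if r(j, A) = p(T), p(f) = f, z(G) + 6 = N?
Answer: -7969/4 ≈ -1992.3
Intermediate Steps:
N = 0 (N = 3 - 3 = 0)
z(G) = -6 (z(G) = -6 + 0 = -6)
T = -13/4 (T = -4 - 6/(-8) = -4 - 6*(-⅛) = -4 + ¾ = -13/4 ≈ -3.2500)
r(j, A) = -13/4
-1989 + r(198, -184) = -1989 - 13/4 = -7969/4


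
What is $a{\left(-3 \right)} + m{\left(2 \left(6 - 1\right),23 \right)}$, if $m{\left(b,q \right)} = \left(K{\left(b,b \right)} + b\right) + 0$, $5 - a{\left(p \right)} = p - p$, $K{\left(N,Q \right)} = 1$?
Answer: $16$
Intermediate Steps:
$a{\left(p \right)} = 5$ ($a{\left(p \right)} = 5 - \left(p - p\right) = 5 - 0 = 5 + 0 = 5$)
$m{\left(b,q \right)} = 1 + b$ ($m{\left(b,q \right)} = \left(1 + b\right) + 0 = 1 + b$)
$a{\left(-3 \right)} + m{\left(2 \left(6 - 1\right),23 \right)} = 5 + \left(1 + 2 \left(6 - 1\right)\right) = 5 + \left(1 + 2 \cdot 5\right) = 5 + \left(1 + 10\right) = 5 + 11 = 16$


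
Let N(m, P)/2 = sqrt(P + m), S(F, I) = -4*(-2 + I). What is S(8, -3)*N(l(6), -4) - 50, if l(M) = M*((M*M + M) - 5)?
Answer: -50 + 40*sqrt(218) ≈ 540.59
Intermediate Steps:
S(F, I) = 8 - 4*I
l(M) = M*(-5 + M + M**2) (l(M) = M*((M**2 + M) - 5) = M*((M + M**2) - 5) = M*(-5 + M + M**2))
N(m, P) = 2*sqrt(P + m)
S(8, -3)*N(l(6), -4) - 50 = (8 - 4*(-3))*(2*sqrt(-4 + 6*(-5 + 6 + 6**2))) - 50 = (8 + 12)*(2*sqrt(-4 + 6*(-5 + 6 + 36))) - 50 = 20*(2*sqrt(-4 + 6*37)) - 50 = 20*(2*sqrt(-4 + 222)) - 50 = 20*(2*sqrt(218)) - 50 = 40*sqrt(218) - 50 = -50 + 40*sqrt(218)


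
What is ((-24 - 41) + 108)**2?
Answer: 1849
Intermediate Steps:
((-24 - 41) + 108)**2 = (-65 + 108)**2 = 43**2 = 1849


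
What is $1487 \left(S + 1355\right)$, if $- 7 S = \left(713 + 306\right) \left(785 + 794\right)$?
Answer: $- \frac{2378480292}{7} \approx -3.3978 \cdot 10^{8}$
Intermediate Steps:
$S = - \frac{1609001}{7}$ ($S = - \frac{\left(713 + 306\right) \left(785 + 794\right)}{7} = - \frac{1019 \cdot 1579}{7} = \left(- \frac{1}{7}\right) 1609001 = - \frac{1609001}{7} \approx -2.2986 \cdot 10^{5}$)
$1487 \left(S + 1355\right) = 1487 \left(- \frac{1609001}{7} + 1355\right) = 1487 \left(- \frac{1599516}{7}\right) = - \frac{2378480292}{7}$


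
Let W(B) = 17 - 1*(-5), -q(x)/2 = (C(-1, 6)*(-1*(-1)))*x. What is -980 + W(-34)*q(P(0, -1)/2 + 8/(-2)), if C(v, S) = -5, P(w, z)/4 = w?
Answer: -1860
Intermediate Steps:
P(w, z) = 4*w
q(x) = 10*x (q(x) = -2*(-(-5)*(-1))*x = -2*(-5*1)*x = -(-10)*x = 10*x)
W(B) = 22 (W(B) = 17 + 5 = 22)
-980 + W(-34)*q(P(0, -1)/2 + 8/(-2)) = -980 + 22*(10*((4*0)/2 + 8/(-2))) = -980 + 22*(10*(0*(½) + 8*(-½))) = -980 + 22*(10*(0 - 4)) = -980 + 22*(10*(-4)) = -980 + 22*(-40) = -980 - 880 = -1860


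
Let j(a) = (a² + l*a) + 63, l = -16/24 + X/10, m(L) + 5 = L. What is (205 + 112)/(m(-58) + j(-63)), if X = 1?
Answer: 3170/40047 ≈ 0.079157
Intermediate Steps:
m(L) = -5 + L
l = -17/30 (l = -16/24 + 1/10 = -16*1/24 + 1*(⅒) = -⅔ + ⅒ = -17/30 ≈ -0.56667)
j(a) = 63 + a² - 17*a/30 (j(a) = (a² - 17*a/30) + 63 = 63 + a² - 17*a/30)
(205 + 112)/(m(-58) + j(-63)) = (205 + 112)/((-5 - 58) + (63 + (-63)² - 17/30*(-63))) = 317/(-63 + (63 + 3969 + 357/10)) = 317/(-63 + 40677/10) = 317/(40047/10) = 317*(10/40047) = 3170/40047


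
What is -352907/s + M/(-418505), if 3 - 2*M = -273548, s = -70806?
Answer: 69004408991/14816332515 ≈ 4.6573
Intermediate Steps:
M = 273551/2 (M = 3/2 - ½*(-273548) = 3/2 + 136774 = 273551/2 ≈ 1.3678e+5)
-352907/s + M/(-418505) = -352907/(-70806) + (273551/2)/(-418505) = -352907*(-1/70806) + (273551/2)*(-1/418505) = 352907/70806 - 273551/837010 = 69004408991/14816332515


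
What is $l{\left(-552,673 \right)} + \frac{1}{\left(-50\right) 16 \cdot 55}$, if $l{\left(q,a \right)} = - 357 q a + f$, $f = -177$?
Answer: $\frac{5835451379999}{44000} \approx 1.3262 \cdot 10^{8}$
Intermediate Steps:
$l{\left(q,a \right)} = -177 - 357 a q$ ($l{\left(q,a \right)} = - 357 q a - 177 = - 357 a q - 177 = -177 - 357 a q$)
$l{\left(-552,673 \right)} + \frac{1}{\left(-50\right) 16 \cdot 55} = \left(-177 - 240261 \left(-552\right)\right) + \frac{1}{\left(-50\right) 16 \cdot 55} = \left(-177 + 132624072\right) + \frac{1}{\left(-800\right) 55} = 132623895 + \frac{1}{-44000} = 132623895 - \frac{1}{44000} = \frac{5835451379999}{44000}$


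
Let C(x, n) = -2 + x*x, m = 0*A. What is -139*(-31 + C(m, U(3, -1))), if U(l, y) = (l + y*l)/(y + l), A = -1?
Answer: 4587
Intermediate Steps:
m = 0 (m = 0*(-1) = 0)
U(l, y) = (l + l*y)/(l + y)
C(x, n) = -2 + x²
-139*(-31 + C(m, U(3, -1))) = -139*(-31 + (-2 + 0²)) = -139*(-31 + (-2 + 0)) = -139*(-31 - 2) = -139*(-33) = 4587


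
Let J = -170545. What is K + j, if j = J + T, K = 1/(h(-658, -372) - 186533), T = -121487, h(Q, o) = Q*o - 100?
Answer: -16979616575/58143 ≈ -2.9203e+5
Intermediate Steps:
h(Q, o) = -100 + Q*o
K = 1/58143 (K = 1/((-100 - 658*(-372)) - 186533) = 1/((-100 + 244776) - 186533) = 1/(244676 - 186533) = 1/58143 ≈ 1.7199e-5)
j = -292032 (j = -170545 - 121487 = -292032)
K + j = 1/58143 - 292032 = -16979616575/58143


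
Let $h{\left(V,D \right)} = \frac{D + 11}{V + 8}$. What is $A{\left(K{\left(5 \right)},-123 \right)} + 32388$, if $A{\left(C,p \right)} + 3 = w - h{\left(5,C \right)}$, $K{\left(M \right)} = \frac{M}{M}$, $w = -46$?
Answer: $\frac{420395}{13} \approx 32338.0$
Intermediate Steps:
$K{\left(M \right)} = 1$
$h{\left(V,D \right)} = \frac{11 + D}{8 + V}$
$A{\left(C,p \right)} = - \frac{648}{13} - \frac{C}{13}$ ($A{\left(C,p \right)} = -3 - \left(46 + \frac{11 + C}{8 + 5}\right) = -3 - \left(46 + \frac{11 + C}{13}\right) = -3 - \left(\frac{609}{13} + \frac{C}{13}\right) = - \frac{648}{13} - \frac{C}{13}$)
$A{\left(K{\left(5 \right)},-123 \right)} + 32388 = \left(- \frac{648}{13} - \frac{1}{13}\right) + 32388 = - \frac{649}{13} + 32388 = \frac{420395}{13}$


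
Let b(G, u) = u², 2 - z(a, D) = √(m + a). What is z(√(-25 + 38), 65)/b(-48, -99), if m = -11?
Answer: 2/9801 - √(-11 + √13)/9801 ≈ 0.00020406 - 0.00027745*I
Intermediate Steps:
z(a, D) = 2 - √(-11 + a)
z(√(-25 + 38), 65)/b(-48, -99) = (2 - √(-11 + √(-25 + 38)))/((-99)²) = (2 - √(-11 + √13))/9801 = (2 - √(-11 + √13))*(1/9801) = 2/9801 - √(-11 + √13)/9801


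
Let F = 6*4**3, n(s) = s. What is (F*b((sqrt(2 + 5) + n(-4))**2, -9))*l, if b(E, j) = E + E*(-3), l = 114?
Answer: -2013696 + 700416*sqrt(7) ≈ -1.6057e+5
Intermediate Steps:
F = 384 (F = 6*64 = 384)
b(E, j) = -2*E (b(E, j) = E - 3*E = -2*E)
(F*b((sqrt(2 + 5) + n(-4))**2, -9))*l = (384*(-2*(sqrt(2 + 5) - 4)**2))*114 = (384*(-2*(sqrt(7) - 4)**2))*114 = (384*(-2*(-4 + sqrt(7))**2))*114 = -768*(-4 + sqrt(7))**2*114 = -87552*(-4 + sqrt(7))**2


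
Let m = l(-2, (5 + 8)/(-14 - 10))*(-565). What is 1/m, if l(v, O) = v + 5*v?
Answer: 1/6780 ≈ 0.00014749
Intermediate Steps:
l(v, O) = 6*v
m = 6780 (m = (6*(-2))*(-565) = -12*(-565) = 6780)
1/m = 1/6780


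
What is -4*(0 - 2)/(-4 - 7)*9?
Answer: -72/11 ≈ -6.5455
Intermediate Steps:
-4*(0 - 2)/(-4 - 7)*9 = -(-8)/(-11)*9 = -(-8)*(-1)/11*9 = -4*2/11*9 = -8/11*9 = -72/11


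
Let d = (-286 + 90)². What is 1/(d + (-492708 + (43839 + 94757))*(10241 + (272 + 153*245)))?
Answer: -1/16996629360 ≈ -5.8835e-11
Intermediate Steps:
d = 38416 (d = (-196)² = 38416)
1/(d + (-492708 + (43839 + 94757))*(10241 + (272 + 153*245))) = 1/(38416 + (-492708 + (43839 + 94757))*(10241 + (272 + 153*245))) = 1/(38416 + (-492708 + 138596)*(10241 + (272 + 37485))) = 1/(38416 - 354112*(10241 + 37757)) = 1/(38416 - 354112*47998) = 1/(38416 - 16996667776) = 1/(-16996629360) = -1/16996629360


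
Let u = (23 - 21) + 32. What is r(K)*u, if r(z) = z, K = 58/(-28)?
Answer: -493/7 ≈ -70.429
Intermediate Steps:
K = -29/14 (K = 58*(-1/28) = -29/14 ≈ -2.0714)
u = 34 (u = 2 + 32 = 34)
r(K)*u = -29/14*34 = -493/7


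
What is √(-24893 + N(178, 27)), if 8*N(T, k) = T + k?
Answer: I*√397878/4 ≈ 157.69*I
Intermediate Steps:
N(T, k) = T/8 + k/8 (N(T, k) = (T + k)/8 = T/8 + k/8)
√(-24893 + N(178, 27)) = √(-24893 + ((⅛)*178 + (⅛)*27)) = √(-24893 + (89/4 + 27/8)) = √(-24893 + 205/8) = √(-198939/8) = I*√397878/4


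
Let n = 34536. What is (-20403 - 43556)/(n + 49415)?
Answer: -9137/11993 ≈ -0.76186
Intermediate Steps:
(-20403 - 43556)/(n + 49415) = (-20403 - 43556)/(34536 + 49415) = -63959/83951 = -63959*1/83951 = -9137/11993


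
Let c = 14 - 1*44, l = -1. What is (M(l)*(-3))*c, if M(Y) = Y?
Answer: -90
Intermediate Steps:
c = -30 (c = 14 - 44 = -30)
(M(l)*(-3))*c = -1*(-3)*(-30) = 3*(-30) = -90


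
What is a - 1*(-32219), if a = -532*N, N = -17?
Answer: 41263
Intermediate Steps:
a = 9044 (a = -532*(-17) = 9044)
a - 1*(-32219) = 9044 - 1*(-32219) = 9044 + 32219 = 41263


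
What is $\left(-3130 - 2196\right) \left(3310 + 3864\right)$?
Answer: $-38208724$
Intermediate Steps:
$\left(-3130 - 2196\right) \left(3310 + 3864\right) = \left(-5326\right) 7174 = -38208724$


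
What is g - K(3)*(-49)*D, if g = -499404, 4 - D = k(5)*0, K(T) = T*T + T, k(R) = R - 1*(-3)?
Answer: -497052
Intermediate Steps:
k(R) = 3 + R (k(R) = R + 3 = 3 + R)
K(T) = T + T**2 (K(T) = T**2 + T = T + T**2)
D = 4 (D = 4 - (3 + 5)*0 = 4 - 8*0 = 4 - 1*0 = 4 + 0 = 4)
g - K(3)*(-49)*D = -499404 - (3*(1 + 3))*(-49)*4 = -499404 - (3*4)*(-49)*4 = -499404 - 12*(-49)*4 = -499404 - (-588)*4 = -499404 - 1*(-2352) = -499404 + 2352 = -497052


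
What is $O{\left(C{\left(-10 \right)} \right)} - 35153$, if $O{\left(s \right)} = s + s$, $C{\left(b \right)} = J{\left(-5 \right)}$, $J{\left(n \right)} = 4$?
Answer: $-35145$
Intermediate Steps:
$C{\left(b \right)} = 4$
$O{\left(s \right)} = 2 s$
$O{\left(C{\left(-10 \right)} \right)} - 35153 = 2 \cdot 4 - 35153 = 8 - 35153 = -35145$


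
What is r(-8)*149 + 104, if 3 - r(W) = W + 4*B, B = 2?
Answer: 551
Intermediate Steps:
r(W) = -5 - W (r(W) = 3 - (W + 4*2) = 3 - (W + 8) = 3 - (8 + W) = 3 + (-8 - W) = -5 - W)
r(-8)*149 + 104 = (-5 - 1*(-8))*149 + 104 = (-5 + 8)*149 + 104 = 3*149 + 104 = 447 + 104 = 551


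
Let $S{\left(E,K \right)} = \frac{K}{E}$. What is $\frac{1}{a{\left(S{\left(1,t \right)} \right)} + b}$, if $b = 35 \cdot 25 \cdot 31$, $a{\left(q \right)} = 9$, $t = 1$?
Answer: $\frac{1}{27134} \approx 3.6854 \cdot 10^{-5}$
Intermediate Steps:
$b = 27125$ ($b = 875 \cdot 31 = 27125$)
$\frac{1}{a{\left(S{\left(1,t \right)} \right)} + b} = \frac{1}{9 + 27125} = \frac{1}{27134}$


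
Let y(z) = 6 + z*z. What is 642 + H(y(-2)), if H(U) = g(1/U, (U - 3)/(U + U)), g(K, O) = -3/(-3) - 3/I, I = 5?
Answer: 3212/5 ≈ 642.40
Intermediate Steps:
y(z) = 6 + z²
g(K, O) = ⅖ (g(K, O) = -3/(-3) - 3/5 = -3*(-⅓) - 3*⅕ = 1 - ⅗ = ⅖)
H(U) = ⅖
642 + H(y(-2)) = 642 + ⅖ = 3212/5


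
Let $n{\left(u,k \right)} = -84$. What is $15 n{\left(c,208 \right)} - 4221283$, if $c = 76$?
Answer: $-4222543$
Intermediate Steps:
$15 n{\left(c,208 \right)} - 4221283 = 15 \left(-84\right) - 4221283 = -1260 - 4221283 = -4222543$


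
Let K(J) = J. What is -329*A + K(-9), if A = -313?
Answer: 102968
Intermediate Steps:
-329*A + K(-9) = -329*(-313) - 9 = 102977 - 9 = 102968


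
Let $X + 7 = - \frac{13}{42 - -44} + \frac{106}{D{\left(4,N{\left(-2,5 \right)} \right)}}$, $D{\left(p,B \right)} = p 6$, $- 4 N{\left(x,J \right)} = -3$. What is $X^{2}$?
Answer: $\frac{1990921}{266256} \approx 7.4775$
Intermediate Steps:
$N{\left(x,J \right)} = \frac{3}{4}$ ($N{\left(x,J \right)} = \left(- \frac{1}{4}\right) \left(-3\right) = \frac{3}{4}$)
$D{\left(p,B \right)} = 6 p$
$X = - \frac{1411}{516}$ ($X = -7 + \left(- \frac{13}{42 - -44} + \frac{106}{6 \cdot 4}\right) = -7 + \left(- \frac{13}{42 + 44} + \frac{106}{24}\right) = -7 + \left(- \frac{13}{86} + 106 \cdot \frac{1}{24}\right) = -7 + \left(\left(-13\right) \frac{1}{86} + \frac{53}{12}\right) = -7 + \left(- \frac{13}{86} + \frac{53}{12}\right) = -7 + \frac{2201}{516} = - \frac{1411}{516} \approx -2.7345$)
$X^{2} = \left(- \frac{1411}{516}\right)^{2} = \frac{1990921}{266256}$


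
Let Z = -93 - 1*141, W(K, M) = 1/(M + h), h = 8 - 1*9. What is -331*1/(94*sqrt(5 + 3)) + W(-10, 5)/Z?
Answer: -1/936 - 331*sqrt(2)/376 ≈ -1.2460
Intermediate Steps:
h = -1 (h = 8 - 9 = -1)
W(K, M) = 1/(-1 + M) (W(K, M) = 1/(M - 1) = 1/(-1 + M))
Z = -234 (Z = -93 - 141 = -234)
-331*1/(94*sqrt(5 + 3)) + W(-10, 5)/Z = -331*1/(94*sqrt(5 + 3)) + 1/((-1 + 5)*(-234)) = -331*sqrt(2)/376 - 1/234/4 = -331*sqrt(2)/376 + (1/4)*(-1/234) = -331*sqrt(2)/376 - 1/936 = -1/936 - 331*sqrt(2)/376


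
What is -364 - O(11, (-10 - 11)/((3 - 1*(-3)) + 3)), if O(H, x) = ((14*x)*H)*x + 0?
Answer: -10822/9 ≈ -1202.4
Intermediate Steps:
O(H, x) = 14*H*x² (O(H, x) = (14*H*x)*x + 0 = 14*H*x² + 0 = 14*H*x²)
-364 - O(11, (-10 - 11)/((3 - 1*(-3)) + 3)) = -364 - 14*11*((-10 - 11)/((3 - 1*(-3)) + 3))² = -364 - 14*11*(-21/((3 + 3) + 3))² = -364 - 14*11*(-21/(6 + 3))² = -364 - 14*11*(-21/9)² = -364 - 14*11*(-21*⅑)² = -364 - 14*11*(-7/3)² = -364 - 14*11*49/9 = -364 - 1*7546/9 = -364 - 7546/9 = -10822/9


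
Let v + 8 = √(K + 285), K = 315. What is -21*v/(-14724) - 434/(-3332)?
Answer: 34705/292026 + 35*√6/2454 ≈ 0.15378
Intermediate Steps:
v = -8 + 10*√6 (v = -8 + √(315 + 285) = -8 + √600 = -8 + 10*√6 ≈ 16.495)
-21*v/(-14724) - 434/(-3332) = -21*(-8 + 10*√6)/(-14724) - 434/(-3332) = (168 - 210*√6)*(-1/14724) - 434*(-1/3332) = (-14/1227 + 35*√6/2454) + 31/238 = 34705/292026 + 35*√6/2454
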